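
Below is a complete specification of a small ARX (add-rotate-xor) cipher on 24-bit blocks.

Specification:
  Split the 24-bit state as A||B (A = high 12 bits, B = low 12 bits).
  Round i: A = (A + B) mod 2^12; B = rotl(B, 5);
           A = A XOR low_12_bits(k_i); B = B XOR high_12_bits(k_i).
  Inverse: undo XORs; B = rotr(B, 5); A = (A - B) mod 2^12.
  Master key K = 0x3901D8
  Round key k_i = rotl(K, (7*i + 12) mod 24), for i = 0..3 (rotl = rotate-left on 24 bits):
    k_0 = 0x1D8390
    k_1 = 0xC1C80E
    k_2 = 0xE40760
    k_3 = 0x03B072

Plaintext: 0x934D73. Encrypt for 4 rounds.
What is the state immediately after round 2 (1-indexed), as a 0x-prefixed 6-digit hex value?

s_0 = plaintext = 0x934D73
s_1 = Round(s_0, k_0) = 0x537FA2
s_2 = Round(s_1, k_1) = 0xCD7843
s_3 = Round(s_2, k_2) = 0x27A630
s_4 = Round(s_3, k_3) = 0x8D8637

0xCD7843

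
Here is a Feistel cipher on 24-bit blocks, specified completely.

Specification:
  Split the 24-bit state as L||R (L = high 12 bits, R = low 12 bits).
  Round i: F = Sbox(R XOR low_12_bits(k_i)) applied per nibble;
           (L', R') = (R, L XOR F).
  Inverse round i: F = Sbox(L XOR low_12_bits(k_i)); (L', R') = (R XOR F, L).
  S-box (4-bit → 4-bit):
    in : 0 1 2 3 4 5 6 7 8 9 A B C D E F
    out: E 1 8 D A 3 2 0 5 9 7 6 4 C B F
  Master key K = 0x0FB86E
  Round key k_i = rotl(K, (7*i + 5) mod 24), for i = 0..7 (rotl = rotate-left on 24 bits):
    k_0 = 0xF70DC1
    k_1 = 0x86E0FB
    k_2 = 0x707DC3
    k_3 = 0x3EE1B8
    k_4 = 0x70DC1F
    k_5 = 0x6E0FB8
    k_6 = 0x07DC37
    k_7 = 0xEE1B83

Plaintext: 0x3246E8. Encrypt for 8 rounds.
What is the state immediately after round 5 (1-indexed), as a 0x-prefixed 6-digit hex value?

0x43E535

s_0 = plaintext = 0x3246E8
s_1 = Round(s_0, k_0) = 0x6E85AD
s_2 = Round(s_1, k_1) = 0x5AD5DA
s_3 = Round(s_2, k_2) = 0x5DA0B4
s_4 = Round(s_3, k_3) = 0x0B443E
s_5 = Round(s_4, k_4) = 0x43E535
s_6 = Round(s_5, k_5) = 0x535362
s_7 = Round(s_6, k_6) = 0x362A06
s_8 = Round(s_7, k_7) = 0xA06231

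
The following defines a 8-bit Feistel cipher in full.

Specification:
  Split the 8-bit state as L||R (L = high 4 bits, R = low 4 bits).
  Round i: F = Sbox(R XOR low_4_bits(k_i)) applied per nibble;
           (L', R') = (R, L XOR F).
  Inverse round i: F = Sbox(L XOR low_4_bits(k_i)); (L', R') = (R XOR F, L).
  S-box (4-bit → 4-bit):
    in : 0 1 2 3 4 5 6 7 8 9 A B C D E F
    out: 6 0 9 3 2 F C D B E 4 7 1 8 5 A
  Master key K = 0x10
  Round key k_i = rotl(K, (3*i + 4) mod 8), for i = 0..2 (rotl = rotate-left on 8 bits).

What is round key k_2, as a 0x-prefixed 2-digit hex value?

0x40

K = 0x10
k_0 = rotl(K, (3*0+4) mod 8) = rotl(K, 4) = 0x01
k_1 = rotl(K, (3*1+4) mod 8) = rotl(K, 7) = 0x08
k_2 = rotl(K, (3*2+4) mod 8) = rotl(K, 2) = 0x40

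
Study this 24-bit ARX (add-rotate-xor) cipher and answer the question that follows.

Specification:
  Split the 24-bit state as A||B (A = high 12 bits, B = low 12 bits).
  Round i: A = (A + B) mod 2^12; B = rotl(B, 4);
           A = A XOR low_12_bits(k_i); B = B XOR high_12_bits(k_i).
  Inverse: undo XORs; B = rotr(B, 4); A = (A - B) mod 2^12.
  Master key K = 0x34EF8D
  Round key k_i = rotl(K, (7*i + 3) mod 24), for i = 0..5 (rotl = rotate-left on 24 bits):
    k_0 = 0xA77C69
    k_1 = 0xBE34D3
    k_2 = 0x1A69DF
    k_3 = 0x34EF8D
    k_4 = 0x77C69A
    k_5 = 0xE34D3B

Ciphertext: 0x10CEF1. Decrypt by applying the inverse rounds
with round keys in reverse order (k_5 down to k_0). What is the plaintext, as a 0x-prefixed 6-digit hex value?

0x0BD10C

s_0 = ciphertext = 0x10CEF1
s_1 = InvRound(s_0, k_5) = 0x72B50C
s_2 = InvRound(s_1, k_4) = 0x18A027
s_3 = InvRound(s_2, k_3) = 0x4D1936
s_4 = InvRound(s_3, k_2) = 0xC85089
s_5 = InvRound(s_4, k_1) = 0xDA0AB6
s_6 = InvRound(s_5, k_0) = 0x0BD10C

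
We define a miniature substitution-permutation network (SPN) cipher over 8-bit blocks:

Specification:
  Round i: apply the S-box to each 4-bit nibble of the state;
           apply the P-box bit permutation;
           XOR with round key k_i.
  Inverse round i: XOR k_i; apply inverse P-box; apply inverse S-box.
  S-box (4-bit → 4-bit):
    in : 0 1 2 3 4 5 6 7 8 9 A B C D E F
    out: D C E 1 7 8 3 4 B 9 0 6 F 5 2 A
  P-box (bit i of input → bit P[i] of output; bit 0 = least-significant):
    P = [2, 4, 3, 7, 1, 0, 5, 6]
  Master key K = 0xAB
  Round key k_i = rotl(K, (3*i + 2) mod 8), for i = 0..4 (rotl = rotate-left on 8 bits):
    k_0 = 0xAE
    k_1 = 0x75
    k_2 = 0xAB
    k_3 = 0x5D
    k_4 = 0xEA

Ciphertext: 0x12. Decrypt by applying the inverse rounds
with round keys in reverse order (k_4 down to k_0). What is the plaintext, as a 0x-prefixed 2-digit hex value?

0xC6

s_0 = ciphertext = 0x12
s_1 = InvRound(s_0, k_4) = 0x12
s_2 = InvRound(s_1, k_3) = 0x8D
s_3 = InvRound(s_2, k_2) = 0xD3
s_4 = InvRound(s_3, k_1) = 0xD9
s_5 = InvRound(s_4, k_0) = 0xC6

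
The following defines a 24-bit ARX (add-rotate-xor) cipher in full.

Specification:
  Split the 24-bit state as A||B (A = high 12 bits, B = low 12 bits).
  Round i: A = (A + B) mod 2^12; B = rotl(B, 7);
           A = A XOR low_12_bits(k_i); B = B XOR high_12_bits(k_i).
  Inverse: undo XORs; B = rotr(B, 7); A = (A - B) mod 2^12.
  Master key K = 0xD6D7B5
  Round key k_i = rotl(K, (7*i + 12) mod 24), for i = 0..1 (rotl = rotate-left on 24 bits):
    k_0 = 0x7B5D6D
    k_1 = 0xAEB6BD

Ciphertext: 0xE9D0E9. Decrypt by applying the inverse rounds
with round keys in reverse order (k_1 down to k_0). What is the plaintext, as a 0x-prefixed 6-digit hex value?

s_0 = ciphertext = 0xE9D0E9
s_1 = InvRound(s_0, k_1) = 0x7CC054
s_2 = InvRound(s_1, k_0) = 0xE72C2F

0xE72C2F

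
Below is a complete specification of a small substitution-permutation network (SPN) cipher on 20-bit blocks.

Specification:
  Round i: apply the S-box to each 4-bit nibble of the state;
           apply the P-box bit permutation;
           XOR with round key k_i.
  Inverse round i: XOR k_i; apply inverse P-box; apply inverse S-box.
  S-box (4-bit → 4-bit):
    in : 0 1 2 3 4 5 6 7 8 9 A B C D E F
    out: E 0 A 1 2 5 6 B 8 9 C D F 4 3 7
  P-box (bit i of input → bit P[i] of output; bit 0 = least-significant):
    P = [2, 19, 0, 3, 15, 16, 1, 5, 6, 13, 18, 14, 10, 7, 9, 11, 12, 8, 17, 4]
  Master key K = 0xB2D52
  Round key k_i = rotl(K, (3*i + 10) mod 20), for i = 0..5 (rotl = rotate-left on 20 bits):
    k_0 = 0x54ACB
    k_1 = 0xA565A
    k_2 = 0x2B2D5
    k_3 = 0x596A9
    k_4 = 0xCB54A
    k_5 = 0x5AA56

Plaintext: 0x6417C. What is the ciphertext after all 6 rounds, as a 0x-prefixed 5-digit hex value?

0x08E65

s_0 = plaintext = 0x6417C
s_1 = Round(s_0, k_0) = 0xECB66
s_2 = Round(s_1, k_1) = 0x70999
s_3 = Round(s_2, k_2) = 0x26929
s_4 = Round(s_3, k_3) = 0x4D555
s_5 = Round(s_4, k_4) = 0x8360D
s_6 = Round(s_5, k_5) = 0x08E65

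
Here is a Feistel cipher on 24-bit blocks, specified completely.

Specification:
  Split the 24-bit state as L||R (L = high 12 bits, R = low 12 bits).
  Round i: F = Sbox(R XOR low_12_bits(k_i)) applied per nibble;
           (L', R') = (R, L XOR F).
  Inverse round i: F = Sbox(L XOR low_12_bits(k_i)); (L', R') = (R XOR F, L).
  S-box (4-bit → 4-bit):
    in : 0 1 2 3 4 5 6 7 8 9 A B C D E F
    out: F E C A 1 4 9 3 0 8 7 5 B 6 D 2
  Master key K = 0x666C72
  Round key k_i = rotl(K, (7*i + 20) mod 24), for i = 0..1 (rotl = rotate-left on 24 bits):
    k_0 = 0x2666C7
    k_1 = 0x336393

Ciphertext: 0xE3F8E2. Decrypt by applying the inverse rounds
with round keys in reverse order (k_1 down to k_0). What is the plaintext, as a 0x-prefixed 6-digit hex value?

s_0 = ciphertext = 0xE3F8E2
s_1 = InvRound(s_0, k_1) = 0xE99E3F
s_2 = InvRound(s_1, k_0) = 0xE72E99

0xE72E99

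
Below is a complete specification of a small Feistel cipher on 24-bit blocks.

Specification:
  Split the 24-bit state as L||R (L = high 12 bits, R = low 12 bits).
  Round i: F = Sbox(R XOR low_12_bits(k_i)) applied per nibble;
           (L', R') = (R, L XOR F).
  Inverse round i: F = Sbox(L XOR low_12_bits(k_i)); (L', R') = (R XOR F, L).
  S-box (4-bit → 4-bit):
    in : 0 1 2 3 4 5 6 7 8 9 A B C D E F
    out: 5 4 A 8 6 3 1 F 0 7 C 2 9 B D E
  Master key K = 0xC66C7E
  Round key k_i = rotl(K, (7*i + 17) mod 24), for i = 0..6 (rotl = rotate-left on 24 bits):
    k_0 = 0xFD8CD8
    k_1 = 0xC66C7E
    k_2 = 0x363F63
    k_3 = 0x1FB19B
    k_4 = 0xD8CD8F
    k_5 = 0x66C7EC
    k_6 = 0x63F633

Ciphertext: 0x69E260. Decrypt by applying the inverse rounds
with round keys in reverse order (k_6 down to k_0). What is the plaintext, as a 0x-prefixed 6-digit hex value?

s_0 = ciphertext = 0x69E260
s_1 = InvRound(s_0, k_6) = 0x7AB69E
s_2 = InvRound(s_1, k_5) = 0x3F17AB
s_3 = InvRound(s_2, k_4) = 0xA563F1
s_4 = InvRound(s_3, k_3) = 0x16AA56
s_5 = InvRound(s_4, k_2) = 0x70116A
s_6 = InvRound(s_5, k_1) = 0x394701
s_7 = InvRound(s_6, k_0) = 0x968394

0x968394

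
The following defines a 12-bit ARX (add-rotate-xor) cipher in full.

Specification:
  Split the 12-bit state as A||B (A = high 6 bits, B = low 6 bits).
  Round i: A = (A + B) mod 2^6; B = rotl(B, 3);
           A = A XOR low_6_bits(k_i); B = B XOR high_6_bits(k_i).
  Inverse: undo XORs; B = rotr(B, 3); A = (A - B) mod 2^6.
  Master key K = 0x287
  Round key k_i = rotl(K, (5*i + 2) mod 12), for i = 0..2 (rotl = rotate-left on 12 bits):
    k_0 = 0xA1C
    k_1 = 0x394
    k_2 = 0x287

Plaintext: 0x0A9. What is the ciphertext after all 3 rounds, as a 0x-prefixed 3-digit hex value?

s_0 = plaintext = 0x0A9
s_1 = Round(s_0, k_0) = 0xDE5
s_2 = Round(s_1, k_1) = 0x222
s_3 = Round(s_2, k_2) = 0xB5E

0xB5E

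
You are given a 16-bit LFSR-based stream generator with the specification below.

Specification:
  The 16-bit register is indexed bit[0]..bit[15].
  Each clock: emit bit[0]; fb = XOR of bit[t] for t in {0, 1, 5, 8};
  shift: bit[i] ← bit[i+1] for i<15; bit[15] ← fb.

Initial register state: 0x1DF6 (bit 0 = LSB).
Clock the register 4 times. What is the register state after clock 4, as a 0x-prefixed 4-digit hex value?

reg_0 = 0x1DF6
clock 1: out=0, reg = 0x8EFB
clock 2: out=1, reg = 0xC77D
clock 3: out=1, reg = 0xE3BE
clock 4: out=0, reg = 0xF1DF

0xF1DF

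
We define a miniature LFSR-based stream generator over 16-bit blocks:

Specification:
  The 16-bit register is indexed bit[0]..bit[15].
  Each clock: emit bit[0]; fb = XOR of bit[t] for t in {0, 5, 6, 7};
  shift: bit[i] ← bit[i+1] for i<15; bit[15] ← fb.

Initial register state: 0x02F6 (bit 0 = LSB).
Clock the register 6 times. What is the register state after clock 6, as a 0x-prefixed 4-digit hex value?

reg_0 = 0x02F6
clock 1: out=0, reg = 0x817B
clock 2: out=1, reg = 0xC0BD
clock 3: out=1, reg = 0xE05E
clock 4: out=0, reg = 0xF02F
clock 5: out=1, reg = 0x7817
clock 6: out=1, reg = 0xBC0B

0xBC0B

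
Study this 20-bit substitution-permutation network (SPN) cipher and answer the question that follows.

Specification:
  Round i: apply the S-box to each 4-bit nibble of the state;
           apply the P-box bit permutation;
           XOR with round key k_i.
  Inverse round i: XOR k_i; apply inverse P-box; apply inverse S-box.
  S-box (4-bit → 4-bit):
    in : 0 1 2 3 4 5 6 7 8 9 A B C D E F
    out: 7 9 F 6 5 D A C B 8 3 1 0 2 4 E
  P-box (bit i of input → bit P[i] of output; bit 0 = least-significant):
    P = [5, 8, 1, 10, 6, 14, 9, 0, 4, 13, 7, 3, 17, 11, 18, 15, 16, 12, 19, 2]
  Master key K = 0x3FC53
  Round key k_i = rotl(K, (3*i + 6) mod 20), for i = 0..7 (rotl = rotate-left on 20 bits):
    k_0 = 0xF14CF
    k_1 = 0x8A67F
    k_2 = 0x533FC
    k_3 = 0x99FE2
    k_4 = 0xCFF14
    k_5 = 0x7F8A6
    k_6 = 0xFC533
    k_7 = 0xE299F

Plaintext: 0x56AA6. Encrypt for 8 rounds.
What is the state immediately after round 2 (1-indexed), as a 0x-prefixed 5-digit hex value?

0xC3E52

s_0 = plaintext = 0x56AA6
s_1 = Round(s_0, k_0) = 0x6F99B
s_2 = Round(s_1, k_1) = 0xC3E52
s_3 = Round(s_2, k_2) = 0x13C1F
s_4 = Round(s_3, k_3) = 0xC92A5
s_5 = Round(s_4, k_4) = 0xC1BEE
s_6 = Round(s_5, k_5) = 0x57AB4
s_7 = Round(s_6, k_6) = 0x26545
s_8 = Round(s_7, k_7) = 0x7B761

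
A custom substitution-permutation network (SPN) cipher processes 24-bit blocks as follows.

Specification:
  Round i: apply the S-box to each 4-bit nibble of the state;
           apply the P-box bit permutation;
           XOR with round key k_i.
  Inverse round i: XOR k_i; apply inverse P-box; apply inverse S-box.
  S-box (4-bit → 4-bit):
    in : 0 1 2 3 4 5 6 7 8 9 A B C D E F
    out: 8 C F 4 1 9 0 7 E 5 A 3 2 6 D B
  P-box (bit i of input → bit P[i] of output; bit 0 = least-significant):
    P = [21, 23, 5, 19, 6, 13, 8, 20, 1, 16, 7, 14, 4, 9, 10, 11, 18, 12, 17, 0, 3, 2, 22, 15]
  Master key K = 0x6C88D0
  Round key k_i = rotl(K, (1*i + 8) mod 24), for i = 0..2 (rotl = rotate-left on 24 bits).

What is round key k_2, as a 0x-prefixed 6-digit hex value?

K = 0x6C88D0
k_0 = rotl(K, (1*0+8) mod 24) = rotl(K, 8) = 0x88D06C
k_1 = rotl(K, (1*1+8) mod 24) = rotl(K, 9) = 0x11A0D9
k_2 = rotl(K, (1*2+8) mod 24) = rotl(K, 10) = 0x2341B2

0x2341B2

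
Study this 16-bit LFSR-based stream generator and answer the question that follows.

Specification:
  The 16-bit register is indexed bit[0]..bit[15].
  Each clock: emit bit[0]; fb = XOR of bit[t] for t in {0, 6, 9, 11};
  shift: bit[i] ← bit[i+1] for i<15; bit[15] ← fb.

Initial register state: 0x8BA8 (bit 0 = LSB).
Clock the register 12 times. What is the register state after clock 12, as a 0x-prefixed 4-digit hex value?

reg_0 = 0x8BA8
clock 1: out=0, reg = 0x45D4
clock 2: out=0, reg = 0xA2EA
clock 3: out=0, reg = 0x5175
clock 4: out=1, reg = 0x28BA
clock 5: out=0, reg = 0x945D
clock 6: out=1, reg = 0x4A2E
clock 7: out=0, reg = 0x2517
clock 8: out=1, reg = 0x928B
clock 9: out=1, reg = 0x4945
clock 10: out=1, reg = 0xA4A2
clock 11: out=0, reg = 0x5251
clock 12: out=1, reg = 0xA928

0xA928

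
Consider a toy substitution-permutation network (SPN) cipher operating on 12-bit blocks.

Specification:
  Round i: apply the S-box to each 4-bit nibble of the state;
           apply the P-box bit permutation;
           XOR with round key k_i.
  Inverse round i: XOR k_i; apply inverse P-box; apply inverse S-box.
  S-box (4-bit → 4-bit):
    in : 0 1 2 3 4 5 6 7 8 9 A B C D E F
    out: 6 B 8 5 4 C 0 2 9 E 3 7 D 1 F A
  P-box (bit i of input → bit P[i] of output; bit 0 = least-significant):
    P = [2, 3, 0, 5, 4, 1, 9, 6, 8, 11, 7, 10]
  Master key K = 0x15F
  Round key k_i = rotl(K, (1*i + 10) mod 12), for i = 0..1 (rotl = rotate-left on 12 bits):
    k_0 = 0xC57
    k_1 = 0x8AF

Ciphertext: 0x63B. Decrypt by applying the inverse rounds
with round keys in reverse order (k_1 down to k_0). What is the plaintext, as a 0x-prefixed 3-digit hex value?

s_0 = ciphertext = 0x63B
s_1 = InvRound(s_0, k_1) = 0x93D
s_2 = InvRound(s_1, k_0) = 0x8FF

0x8FF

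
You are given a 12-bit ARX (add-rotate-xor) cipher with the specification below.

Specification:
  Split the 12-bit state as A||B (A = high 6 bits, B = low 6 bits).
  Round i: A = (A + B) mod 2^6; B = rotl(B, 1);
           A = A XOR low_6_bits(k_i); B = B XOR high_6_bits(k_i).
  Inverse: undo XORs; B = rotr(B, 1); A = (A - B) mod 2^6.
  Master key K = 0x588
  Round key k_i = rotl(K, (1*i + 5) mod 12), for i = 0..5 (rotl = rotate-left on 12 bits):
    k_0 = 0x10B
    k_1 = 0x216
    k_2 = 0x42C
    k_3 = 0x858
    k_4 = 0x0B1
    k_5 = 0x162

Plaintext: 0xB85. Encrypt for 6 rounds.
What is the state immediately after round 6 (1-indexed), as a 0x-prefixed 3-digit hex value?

0x640

s_0 = plaintext = 0xB85
s_1 = Round(s_0, k_0) = 0xE0E
s_2 = Round(s_1, k_1) = 0x414
s_3 = Round(s_2, k_2) = 0x238
s_4 = Round(s_3, k_3) = 0x610
s_5 = Round(s_4, k_4) = 0x662
s_6 = Round(s_5, k_5) = 0x640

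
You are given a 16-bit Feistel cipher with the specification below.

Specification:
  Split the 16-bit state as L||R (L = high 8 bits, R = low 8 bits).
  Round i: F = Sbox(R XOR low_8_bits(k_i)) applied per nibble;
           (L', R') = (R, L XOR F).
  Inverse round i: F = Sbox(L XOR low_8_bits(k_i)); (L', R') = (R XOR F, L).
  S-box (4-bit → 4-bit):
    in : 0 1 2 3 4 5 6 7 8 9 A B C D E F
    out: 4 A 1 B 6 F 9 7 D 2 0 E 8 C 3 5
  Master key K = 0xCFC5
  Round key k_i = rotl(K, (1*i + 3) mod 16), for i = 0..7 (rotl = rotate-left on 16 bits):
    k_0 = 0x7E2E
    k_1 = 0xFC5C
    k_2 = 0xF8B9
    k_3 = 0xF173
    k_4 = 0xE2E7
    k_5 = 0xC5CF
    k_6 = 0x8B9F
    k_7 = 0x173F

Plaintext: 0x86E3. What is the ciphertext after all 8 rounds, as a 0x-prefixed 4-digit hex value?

0x2562

s_0 = plaintext = 0x86E3
s_1 = Round(s_0, k_0) = 0xE30A
s_2 = Round(s_1, k_1) = 0x0A1A
s_3 = Round(s_2, k_2) = 0x1A01
s_4 = Round(s_3, k_3) = 0x016B
s_5 = Round(s_4, k_4) = 0x6BD9
s_6 = Round(s_5, k_5) = 0xD9C2
s_7 = Round(s_6, k_6) = 0xC225
s_8 = Round(s_7, k_7) = 0x2562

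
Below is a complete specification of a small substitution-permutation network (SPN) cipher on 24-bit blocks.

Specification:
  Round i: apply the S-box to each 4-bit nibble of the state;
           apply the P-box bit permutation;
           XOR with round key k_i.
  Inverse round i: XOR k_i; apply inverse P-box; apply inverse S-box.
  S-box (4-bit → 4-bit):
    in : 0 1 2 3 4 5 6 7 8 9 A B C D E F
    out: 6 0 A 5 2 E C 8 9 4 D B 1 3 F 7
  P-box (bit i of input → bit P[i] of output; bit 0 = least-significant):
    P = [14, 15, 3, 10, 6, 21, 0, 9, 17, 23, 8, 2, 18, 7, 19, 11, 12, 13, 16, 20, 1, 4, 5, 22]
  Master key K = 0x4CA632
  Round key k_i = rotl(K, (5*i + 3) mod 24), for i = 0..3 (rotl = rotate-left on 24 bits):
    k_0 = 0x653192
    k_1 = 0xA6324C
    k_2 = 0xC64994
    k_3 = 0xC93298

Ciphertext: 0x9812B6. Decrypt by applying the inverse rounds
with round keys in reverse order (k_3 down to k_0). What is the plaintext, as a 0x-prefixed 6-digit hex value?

0xAEFFA4

s_0 = ciphertext = 0x9812B6
s_1 = InvRound(s_0, k_3) = 0xA51719
s_2 = InvRound(s_1, k_2) = 0x73285A
s_3 = InvRound(s_2, k_1) = 0xBA8271
s_4 = InvRound(s_3, k_0) = 0xAEFFA4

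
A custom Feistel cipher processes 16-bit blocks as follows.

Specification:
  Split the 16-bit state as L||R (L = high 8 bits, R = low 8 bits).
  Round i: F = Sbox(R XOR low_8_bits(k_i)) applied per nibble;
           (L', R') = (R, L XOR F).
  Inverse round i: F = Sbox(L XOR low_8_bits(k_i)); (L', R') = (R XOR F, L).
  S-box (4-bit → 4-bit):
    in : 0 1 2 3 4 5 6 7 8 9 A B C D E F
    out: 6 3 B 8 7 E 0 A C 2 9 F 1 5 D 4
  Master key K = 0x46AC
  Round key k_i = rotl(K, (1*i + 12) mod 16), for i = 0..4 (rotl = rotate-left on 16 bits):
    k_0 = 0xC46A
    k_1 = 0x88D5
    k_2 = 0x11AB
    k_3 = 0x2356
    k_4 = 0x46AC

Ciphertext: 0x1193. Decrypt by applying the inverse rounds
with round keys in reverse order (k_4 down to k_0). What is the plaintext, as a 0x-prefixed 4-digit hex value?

0x471C

s_0 = ciphertext = 0x1193
s_1 = InvRound(s_0, k_4) = 0x6611
s_2 = InvRound(s_1, k_3) = 0x9766
s_3 = InvRound(s_2, k_2) = 0xE797
s_4 = InvRound(s_3, k_1) = 0x1CE7
s_5 = InvRound(s_4, k_0) = 0x471C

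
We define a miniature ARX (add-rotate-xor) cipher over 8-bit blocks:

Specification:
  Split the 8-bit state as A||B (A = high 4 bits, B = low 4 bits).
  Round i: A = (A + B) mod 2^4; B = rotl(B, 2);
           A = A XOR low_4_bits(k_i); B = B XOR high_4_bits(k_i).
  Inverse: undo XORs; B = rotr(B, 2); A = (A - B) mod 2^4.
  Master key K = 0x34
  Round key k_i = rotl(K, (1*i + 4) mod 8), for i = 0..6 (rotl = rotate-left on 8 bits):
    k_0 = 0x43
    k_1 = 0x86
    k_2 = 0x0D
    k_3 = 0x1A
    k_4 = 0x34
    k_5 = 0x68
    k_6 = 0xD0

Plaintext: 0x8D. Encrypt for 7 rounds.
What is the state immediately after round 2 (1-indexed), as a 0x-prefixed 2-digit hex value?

s_0 = plaintext = 0x8D
s_1 = Round(s_0, k_0) = 0x63
s_2 = Round(s_1, k_1) = 0xF4
s_3 = Round(s_2, k_2) = 0xE1
s_4 = Round(s_3, k_3) = 0x55
s_5 = Round(s_4, k_4) = 0xE6
s_6 = Round(s_5, k_5) = 0xCF
s_7 = Round(s_6, k_6) = 0xB2

0xF4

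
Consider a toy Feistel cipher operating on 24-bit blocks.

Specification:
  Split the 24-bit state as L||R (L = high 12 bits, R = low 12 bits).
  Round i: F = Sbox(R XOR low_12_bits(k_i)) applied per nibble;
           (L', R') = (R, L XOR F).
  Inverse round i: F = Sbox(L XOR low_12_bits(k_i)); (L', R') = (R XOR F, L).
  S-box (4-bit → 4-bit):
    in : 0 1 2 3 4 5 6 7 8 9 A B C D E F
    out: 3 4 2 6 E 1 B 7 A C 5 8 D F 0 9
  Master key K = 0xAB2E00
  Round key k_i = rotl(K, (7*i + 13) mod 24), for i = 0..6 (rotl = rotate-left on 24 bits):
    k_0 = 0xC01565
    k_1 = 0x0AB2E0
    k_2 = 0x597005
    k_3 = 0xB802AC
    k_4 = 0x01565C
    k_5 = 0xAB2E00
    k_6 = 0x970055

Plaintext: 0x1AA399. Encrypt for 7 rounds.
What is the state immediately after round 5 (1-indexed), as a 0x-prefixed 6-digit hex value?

s_0 = plaintext = 0x1AA399
s_1 = Round(s_0, k_0) = 0x399A37
s_2 = Round(s_1, k_1) = 0xA3796E
s_3 = Round(s_2, k_2) = 0x96E68F
s_4 = Round(s_3, k_3) = 0x68F748
s_5 = Round(s_4, k_4) = 0x7482C1
s_6 = Round(s_5, k_5) = 0x2C1A9C
s_7 = Round(s_6, k_6) = 0xA9C71D

0x7482C1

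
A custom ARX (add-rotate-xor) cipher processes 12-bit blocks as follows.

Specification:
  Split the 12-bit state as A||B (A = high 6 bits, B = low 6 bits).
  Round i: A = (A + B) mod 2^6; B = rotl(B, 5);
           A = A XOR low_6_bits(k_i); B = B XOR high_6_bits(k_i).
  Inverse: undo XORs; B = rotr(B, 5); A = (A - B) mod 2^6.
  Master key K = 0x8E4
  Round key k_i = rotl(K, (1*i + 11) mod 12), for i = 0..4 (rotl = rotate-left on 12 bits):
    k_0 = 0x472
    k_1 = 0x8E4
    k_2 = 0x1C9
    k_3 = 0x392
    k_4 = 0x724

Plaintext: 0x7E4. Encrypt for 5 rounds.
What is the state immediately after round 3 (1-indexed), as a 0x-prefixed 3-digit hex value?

s_0 = plaintext = 0x7E4
s_1 = Round(s_0, k_0) = 0xC43
s_2 = Round(s_1, k_1) = 0x402
s_3 = Round(s_2, k_2) = 0x6C6
s_4 = Round(s_3, k_3) = 0xCCD
s_5 = Round(s_4, k_4) = 0x93A

0x6C6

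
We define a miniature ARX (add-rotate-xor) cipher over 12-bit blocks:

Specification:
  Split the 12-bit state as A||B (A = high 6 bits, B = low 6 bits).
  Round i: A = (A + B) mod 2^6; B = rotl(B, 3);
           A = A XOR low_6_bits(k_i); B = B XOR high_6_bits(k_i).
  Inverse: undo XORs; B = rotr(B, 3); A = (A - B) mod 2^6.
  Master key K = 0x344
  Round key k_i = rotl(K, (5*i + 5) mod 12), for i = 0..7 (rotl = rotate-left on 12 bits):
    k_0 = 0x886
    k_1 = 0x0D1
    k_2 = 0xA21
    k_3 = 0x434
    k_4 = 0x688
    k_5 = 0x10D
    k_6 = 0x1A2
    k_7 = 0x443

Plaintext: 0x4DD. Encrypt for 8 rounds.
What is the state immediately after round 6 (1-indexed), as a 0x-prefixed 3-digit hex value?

s_0 = plaintext = 0x4DD
s_1 = Round(s_0, k_0) = 0xD89
s_2 = Round(s_1, k_1) = 0xB8A
s_3 = Round(s_2, k_2) = 0x679
s_4 = Round(s_3, k_3) = 0x99F
s_5 = Round(s_4, k_4) = 0x361
s_6 = Round(s_5, k_5) = 0x8C8
s_7 = Round(s_6, k_6) = 0x247
s_8 = Round(s_7, k_7) = 0x4E9

0x8C8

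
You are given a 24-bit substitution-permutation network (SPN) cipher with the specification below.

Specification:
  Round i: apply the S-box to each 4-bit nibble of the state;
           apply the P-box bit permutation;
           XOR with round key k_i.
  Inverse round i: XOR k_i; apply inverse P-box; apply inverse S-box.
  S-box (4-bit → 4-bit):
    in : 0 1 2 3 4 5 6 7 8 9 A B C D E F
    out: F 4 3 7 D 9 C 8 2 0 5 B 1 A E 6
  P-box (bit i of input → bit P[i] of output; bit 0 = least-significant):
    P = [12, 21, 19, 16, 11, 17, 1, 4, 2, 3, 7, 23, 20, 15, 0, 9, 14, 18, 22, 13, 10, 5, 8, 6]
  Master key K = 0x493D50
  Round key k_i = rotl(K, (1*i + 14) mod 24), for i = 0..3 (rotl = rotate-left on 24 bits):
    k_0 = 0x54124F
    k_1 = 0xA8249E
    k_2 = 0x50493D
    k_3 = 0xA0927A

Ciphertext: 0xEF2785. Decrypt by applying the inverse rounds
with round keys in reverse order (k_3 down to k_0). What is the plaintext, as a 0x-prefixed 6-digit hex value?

s_0 = ciphertext = 0xEF2785
s_1 = InvRound(s_0, k_3) = 0x0EF3E4
s_2 = InvRound(s_1, k_2) = 0x7E0FBA
s_3 = InvRound(s_2, k_1) = 0xFE5529
s_4 = InvRound(s_3, k_0) = 0x0C75FF

0x0C75FF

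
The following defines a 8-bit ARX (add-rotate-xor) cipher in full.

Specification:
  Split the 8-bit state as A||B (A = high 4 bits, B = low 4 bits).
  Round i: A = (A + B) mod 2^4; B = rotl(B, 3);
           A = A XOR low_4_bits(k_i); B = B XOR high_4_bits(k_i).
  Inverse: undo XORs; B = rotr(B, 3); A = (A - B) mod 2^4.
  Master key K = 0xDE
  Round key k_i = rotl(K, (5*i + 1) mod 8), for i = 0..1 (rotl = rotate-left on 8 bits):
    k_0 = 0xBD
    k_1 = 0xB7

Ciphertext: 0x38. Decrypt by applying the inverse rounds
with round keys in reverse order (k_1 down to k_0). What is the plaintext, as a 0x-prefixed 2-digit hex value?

0x8B

s_0 = ciphertext = 0x38
s_1 = InvRound(s_0, k_1) = 0xE6
s_2 = InvRound(s_1, k_0) = 0x8B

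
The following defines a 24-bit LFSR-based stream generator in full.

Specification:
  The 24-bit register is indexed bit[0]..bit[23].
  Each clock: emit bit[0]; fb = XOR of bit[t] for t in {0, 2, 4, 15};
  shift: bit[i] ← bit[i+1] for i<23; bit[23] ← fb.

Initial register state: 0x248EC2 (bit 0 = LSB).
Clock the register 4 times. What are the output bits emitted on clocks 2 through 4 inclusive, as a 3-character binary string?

100

reg_0 = 0x248EC2
clock 1: out=0, reg = 0x924761
clock 2: out=1, reg = 0xC923B0
clock 3: out=0, reg = 0xE491D8
clock 4: out=0, reg = 0x7248EC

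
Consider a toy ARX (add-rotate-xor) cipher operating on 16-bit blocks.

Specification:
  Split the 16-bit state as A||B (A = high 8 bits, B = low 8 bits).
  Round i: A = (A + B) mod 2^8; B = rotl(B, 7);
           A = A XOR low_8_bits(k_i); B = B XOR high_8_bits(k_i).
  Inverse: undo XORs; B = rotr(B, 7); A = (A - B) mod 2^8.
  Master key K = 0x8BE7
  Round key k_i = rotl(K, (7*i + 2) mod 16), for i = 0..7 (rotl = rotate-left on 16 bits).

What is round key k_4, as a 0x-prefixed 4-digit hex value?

0xE2F9

K = 0x8BE7
k_0 = rotl(K, (7*0+2) mod 16) = rotl(K, 2) = 0x2F9E
k_1 = rotl(K, (7*1+2) mod 16) = rotl(K, 9) = 0xCF17
k_2 = rotl(K, (7*2+2) mod 16) = rotl(K, 0) = 0x8BE7
k_3 = rotl(K, (7*3+2) mod 16) = rotl(K, 7) = 0xF3C5
k_4 = rotl(K, (7*4+2) mod 16) = rotl(K, 14) = 0xE2F9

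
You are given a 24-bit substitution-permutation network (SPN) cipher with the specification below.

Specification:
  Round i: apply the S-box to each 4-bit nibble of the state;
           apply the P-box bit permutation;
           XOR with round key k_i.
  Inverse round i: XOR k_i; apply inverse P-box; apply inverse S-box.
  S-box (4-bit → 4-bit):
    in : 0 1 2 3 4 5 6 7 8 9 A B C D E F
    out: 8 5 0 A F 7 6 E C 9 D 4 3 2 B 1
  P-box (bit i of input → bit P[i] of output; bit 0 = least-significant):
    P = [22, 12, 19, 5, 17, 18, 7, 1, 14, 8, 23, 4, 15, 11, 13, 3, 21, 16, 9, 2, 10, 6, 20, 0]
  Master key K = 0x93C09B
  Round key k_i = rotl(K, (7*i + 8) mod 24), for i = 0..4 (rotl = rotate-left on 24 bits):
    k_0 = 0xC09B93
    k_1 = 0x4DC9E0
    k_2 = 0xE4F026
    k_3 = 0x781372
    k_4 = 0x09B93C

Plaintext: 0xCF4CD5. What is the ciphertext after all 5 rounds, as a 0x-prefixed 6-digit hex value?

s_0 = plaintext = 0xCF4CD5
s_1 = Round(s_0, k_0) = 0xAC66DB
s_2 = Round(s_1, k_1) = 0xF0E4E1
s_3 = Round(s_2, k_2) = 0x2A3D38
s_4 = Round(s_3, k_3) = 0x54185C
s_5 = Round(s_4, k_4) = 0xFE0FE8

0xFE0FE8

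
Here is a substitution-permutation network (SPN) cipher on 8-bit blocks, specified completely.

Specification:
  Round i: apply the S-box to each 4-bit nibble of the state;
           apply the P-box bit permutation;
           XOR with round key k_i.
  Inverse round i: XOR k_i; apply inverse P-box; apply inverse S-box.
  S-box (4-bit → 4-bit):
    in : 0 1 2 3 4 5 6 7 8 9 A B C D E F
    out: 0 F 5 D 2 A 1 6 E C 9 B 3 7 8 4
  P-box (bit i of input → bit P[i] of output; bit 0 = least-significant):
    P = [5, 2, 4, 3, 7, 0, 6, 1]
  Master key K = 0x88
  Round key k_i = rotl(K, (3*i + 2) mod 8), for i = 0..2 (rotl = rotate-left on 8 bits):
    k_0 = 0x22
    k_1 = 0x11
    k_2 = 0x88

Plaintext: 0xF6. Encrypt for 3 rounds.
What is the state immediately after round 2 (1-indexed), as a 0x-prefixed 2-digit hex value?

s_0 = plaintext = 0xF6
s_1 = Round(s_0, k_0) = 0x42
s_2 = Round(s_1, k_1) = 0x20
s_3 = Round(s_2, k_2) = 0x48

0x20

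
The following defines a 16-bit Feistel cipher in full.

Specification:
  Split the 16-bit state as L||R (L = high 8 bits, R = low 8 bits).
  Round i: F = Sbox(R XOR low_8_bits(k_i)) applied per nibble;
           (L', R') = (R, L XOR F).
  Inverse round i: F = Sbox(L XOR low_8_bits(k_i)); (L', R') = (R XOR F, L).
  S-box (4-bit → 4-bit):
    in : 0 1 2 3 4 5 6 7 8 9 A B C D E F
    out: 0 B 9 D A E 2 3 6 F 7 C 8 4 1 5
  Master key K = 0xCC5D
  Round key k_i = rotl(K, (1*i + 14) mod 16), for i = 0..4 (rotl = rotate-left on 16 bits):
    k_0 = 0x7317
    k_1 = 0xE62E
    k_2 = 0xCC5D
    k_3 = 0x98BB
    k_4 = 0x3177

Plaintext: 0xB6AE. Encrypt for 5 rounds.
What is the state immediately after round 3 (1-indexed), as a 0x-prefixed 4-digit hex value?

0x4DC9

s_0 = plaintext = 0xB6AE
s_1 = Round(s_0, k_0) = 0xAE79
s_2 = Round(s_1, k_1) = 0x794D
s_3 = Round(s_2, k_2) = 0x4DC9
s_4 = Round(s_3, k_3) = 0xC974
s_5 = Round(s_4, k_4) = 0x74C4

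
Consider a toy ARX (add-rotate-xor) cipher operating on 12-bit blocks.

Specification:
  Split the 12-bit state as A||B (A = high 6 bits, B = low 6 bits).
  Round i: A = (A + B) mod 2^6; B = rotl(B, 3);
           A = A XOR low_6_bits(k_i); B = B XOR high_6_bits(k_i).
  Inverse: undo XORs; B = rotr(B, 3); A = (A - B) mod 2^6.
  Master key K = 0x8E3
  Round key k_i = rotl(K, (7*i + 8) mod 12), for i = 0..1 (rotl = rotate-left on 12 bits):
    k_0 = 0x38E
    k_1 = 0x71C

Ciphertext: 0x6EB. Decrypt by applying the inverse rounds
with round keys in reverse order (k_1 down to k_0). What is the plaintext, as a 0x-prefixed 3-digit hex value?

0x046

s_0 = ciphertext = 0x6EB
s_1 = InvRound(s_0, k_1) = 0x27E
s_2 = InvRound(s_1, k_0) = 0x046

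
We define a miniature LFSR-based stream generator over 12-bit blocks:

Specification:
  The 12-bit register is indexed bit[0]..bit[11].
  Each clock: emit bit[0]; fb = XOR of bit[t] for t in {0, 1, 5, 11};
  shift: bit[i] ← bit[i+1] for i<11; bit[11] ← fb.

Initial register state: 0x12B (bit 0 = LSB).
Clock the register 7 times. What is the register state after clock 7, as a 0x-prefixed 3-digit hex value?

0xDA2

reg_0 = 0x12B
clock 1: out=1, reg = 0x895
clock 2: out=1, reg = 0x44A
clock 3: out=0, reg = 0xA25
clock 4: out=1, reg = 0xD12
clock 5: out=0, reg = 0x689
clock 6: out=1, reg = 0xB44
clock 7: out=0, reg = 0xDA2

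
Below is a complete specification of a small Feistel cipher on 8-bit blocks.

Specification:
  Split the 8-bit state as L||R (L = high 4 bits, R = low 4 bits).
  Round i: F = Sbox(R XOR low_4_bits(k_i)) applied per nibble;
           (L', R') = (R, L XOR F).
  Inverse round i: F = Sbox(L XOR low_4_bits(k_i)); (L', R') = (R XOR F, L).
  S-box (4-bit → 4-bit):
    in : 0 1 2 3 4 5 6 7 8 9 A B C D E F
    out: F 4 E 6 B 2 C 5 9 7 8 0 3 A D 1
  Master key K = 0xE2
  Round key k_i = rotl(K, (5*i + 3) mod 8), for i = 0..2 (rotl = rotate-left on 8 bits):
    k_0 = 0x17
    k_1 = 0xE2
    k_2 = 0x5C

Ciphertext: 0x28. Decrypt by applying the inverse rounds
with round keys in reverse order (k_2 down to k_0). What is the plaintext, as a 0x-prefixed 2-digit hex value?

0xA7

s_0 = ciphertext = 0x28
s_1 = InvRound(s_0, k_2) = 0x52
s_2 = InvRound(s_1, k_1) = 0x75
s_3 = InvRound(s_2, k_0) = 0xA7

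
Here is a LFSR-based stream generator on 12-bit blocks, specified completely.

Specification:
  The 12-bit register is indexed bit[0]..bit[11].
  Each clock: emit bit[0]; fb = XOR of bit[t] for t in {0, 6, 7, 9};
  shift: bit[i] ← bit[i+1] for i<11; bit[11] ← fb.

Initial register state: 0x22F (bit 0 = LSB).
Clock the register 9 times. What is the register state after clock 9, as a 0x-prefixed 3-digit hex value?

reg_0 = 0x22F
clock 1: out=1, reg = 0x117
clock 2: out=1, reg = 0x88B
clock 3: out=1, reg = 0x445
clock 4: out=1, reg = 0x222
clock 5: out=0, reg = 0x911
clock 6: out=1, reg = 0xC88
clock 7: out=0, reg = 0xE44
clock 8: out=0, reg = 0x722
clock 9: out=0, reg = 0xB91

0xB91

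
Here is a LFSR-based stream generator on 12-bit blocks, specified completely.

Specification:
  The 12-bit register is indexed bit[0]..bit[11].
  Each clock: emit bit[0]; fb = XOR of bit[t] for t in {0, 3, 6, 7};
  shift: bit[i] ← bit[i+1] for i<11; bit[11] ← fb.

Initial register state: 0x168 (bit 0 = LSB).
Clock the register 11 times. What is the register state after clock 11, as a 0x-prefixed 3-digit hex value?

reg_0 = 0x168
clock 1: out=0, reg = 0x0B4
clock 2: out=0, reg = 0x85A
clock 3: out=0, reg = 0x42D
clock 4: out=1, reg = 0x216
clock 5: out=0, reg = 0x10B
clock 6: out=1, reg = 0x085
clock 7: out=1, reg = 0x042
clock 8: out=0, reg = 0x821
clock 9: out=1, reg = 0xC10
clock 10: out=0, reg = 0x608
clock 11: out=0, reg = 0xB04

0xB04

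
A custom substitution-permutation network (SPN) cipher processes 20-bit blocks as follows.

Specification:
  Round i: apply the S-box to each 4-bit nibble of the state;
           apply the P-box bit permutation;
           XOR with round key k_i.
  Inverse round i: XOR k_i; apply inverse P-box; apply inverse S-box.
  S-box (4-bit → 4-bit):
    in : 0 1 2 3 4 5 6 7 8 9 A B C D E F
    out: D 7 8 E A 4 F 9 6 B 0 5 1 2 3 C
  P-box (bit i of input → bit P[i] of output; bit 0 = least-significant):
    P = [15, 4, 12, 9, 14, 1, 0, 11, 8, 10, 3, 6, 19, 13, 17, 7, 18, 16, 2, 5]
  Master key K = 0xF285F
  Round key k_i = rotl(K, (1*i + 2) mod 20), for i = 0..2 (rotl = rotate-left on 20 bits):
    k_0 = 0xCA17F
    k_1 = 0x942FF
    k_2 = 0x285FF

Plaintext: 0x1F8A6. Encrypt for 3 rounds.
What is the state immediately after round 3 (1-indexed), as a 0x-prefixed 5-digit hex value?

s_0 = plaintext = 0x1F8A6
s_1 = Round(s_0, k_0) = 0xB37E3
s_2 = Round(s_1, k_1) = 0xF3129
s_3 = Round(s_2, k_2) = 0x02A43

0x02A43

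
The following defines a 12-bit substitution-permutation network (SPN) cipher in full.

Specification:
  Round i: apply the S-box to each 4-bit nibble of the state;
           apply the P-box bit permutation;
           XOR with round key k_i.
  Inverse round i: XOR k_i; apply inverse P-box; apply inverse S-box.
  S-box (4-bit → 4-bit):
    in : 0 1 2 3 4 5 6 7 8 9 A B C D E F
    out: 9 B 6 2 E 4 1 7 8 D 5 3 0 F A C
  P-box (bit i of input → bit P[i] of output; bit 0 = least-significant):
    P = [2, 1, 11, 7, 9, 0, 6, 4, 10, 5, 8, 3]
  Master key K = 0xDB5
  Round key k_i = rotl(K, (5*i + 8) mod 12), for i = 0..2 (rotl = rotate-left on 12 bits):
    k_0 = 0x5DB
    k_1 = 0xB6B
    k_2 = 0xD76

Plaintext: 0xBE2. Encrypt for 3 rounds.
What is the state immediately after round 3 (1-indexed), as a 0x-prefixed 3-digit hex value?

s_0 = plaintext = 0xBE2
s_1 = Round(s_0, k_0) = 0x9E8
s_2 = Round(s_1, k_1) = 0xEF2
s_3 = Round(s_2, k_2) = 0x50C

0x50C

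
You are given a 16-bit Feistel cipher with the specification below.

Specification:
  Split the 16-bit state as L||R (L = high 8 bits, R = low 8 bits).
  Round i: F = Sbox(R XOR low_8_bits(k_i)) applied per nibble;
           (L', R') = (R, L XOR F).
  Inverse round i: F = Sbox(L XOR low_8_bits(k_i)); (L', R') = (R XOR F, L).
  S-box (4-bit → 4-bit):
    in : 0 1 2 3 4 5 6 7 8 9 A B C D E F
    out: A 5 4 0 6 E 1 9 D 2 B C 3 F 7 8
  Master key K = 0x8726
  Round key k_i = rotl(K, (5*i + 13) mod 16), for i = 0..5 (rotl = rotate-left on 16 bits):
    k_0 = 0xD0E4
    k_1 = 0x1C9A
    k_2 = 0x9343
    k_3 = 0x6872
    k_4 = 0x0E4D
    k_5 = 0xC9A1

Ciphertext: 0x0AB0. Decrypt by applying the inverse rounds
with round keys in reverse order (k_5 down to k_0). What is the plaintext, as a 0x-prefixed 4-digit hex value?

0x9DEB

s_0 = ciphertext = 0x0AB0
s_1 = InvRound(s_0, k_5) = 0x0C0A
s_2 = InvRound(s_1, k_4) = 0x6F0C
s_3 = InvRound(s_2, k_3) = 0x536F
s_4 = InvRound(s_3, k_2) = 0x3553
s_5 = InvRound(s_4, k_1) = 0xEB35
s_6 = InvRound(s_5, k_0) = 0x9DEB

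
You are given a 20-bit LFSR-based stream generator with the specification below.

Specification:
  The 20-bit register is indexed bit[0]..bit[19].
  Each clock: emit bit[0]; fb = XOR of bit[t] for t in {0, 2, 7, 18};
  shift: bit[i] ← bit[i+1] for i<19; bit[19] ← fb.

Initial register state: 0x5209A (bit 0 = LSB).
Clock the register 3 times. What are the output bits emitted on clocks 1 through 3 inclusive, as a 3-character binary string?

010

reg_0 = 0x5209A
clock 1: out=0, reg = 0x2904D
clock 2: out=1, reg = 0x14826
clock 3: out=0, reg = 0x8A413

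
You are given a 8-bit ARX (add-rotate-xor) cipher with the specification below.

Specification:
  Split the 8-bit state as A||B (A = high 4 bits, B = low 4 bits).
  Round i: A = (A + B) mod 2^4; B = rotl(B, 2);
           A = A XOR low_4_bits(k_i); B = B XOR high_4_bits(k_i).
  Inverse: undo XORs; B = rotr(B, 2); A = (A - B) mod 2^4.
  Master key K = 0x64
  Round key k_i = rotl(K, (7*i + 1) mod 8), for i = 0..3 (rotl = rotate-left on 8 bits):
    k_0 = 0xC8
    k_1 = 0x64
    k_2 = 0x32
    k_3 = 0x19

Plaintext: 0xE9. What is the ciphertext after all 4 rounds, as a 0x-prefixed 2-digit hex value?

s_0 = plaintext = 0xE9
s_1 = Round(s_0, k_0) = 0xFA
s_2 = Round(s_1, k_1) = 0xDC
s_3 = Round(s_2, k_2) = 0xB0
s_4 = Round(s_3, k_3) = 0x21

0x21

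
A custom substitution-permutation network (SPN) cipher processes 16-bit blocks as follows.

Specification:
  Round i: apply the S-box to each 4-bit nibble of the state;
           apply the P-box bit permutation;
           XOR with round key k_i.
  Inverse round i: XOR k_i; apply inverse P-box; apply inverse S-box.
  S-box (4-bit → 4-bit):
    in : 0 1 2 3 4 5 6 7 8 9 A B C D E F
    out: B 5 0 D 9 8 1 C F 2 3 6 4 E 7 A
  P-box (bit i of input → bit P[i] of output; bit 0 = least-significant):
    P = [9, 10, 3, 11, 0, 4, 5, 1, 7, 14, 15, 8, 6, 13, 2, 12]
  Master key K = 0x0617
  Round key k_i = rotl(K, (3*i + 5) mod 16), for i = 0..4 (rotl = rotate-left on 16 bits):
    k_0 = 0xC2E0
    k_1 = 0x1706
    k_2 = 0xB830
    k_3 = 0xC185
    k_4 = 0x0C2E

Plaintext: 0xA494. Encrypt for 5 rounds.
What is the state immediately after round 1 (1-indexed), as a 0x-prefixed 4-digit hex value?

s_0 = plaintext = 0xA494
s_1 = Round(s_0, k_0) = 0xE930
s_2 = Round(s_1, k_1) = 0x7961
s_3 = Round(s_2, k_2) = 0xEA3D
s_4 = Round(s_3, k_3) = 0xAD6A
s_5 = Round(s_4, k_4) = 0xEB6F

0xE930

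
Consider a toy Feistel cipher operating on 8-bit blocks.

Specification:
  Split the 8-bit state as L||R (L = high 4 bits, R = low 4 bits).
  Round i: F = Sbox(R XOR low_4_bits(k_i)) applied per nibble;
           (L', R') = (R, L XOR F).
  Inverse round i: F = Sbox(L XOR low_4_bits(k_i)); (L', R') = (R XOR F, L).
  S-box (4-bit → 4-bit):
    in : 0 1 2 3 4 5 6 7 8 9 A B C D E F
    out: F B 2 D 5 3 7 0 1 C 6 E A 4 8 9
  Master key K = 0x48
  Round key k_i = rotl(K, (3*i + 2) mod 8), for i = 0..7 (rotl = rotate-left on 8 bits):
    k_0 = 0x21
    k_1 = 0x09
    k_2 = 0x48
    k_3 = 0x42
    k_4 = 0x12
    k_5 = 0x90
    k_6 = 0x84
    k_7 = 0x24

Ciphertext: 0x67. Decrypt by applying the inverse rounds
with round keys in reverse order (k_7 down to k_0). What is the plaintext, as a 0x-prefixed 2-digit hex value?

0xC3

s_0 = ciphertext = 0x67
s_1 = InvRound(s_0, k_7) = 0x56
s_2 = InvRound(s_1, k_6) = 0xD5
s_3 = InvRound(s_2, k_5) = 0x1D
s_4 = InvRound(s_3, k_4) = 0x01
s_5 = InvRound(s_4, k_3) = 0x30
s_6 = InvRound(s_5, k_2) = 0xE3
s_7 = InvRound(s_6, k_1) = 0x3E
s_8 = InvRound(s_7, k_0) = 0xC3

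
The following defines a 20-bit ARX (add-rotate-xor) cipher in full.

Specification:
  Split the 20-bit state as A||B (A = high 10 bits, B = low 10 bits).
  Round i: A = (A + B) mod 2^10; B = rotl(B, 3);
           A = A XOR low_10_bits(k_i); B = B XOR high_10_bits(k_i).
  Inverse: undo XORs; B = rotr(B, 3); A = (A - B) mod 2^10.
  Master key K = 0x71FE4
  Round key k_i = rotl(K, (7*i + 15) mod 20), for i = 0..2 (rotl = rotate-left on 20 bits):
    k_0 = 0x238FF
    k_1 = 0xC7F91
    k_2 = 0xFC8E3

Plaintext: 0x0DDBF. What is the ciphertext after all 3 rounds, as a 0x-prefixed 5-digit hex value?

0x91E5B

s_0 = plaintext = 0x0DDBF
s_1 = Round(s_0, k_0) = 0x42575
s_2 = Round(s_1, k_1) = 0x7BCB5
s_3 = Round(s_2, k_2) = 0x91E5B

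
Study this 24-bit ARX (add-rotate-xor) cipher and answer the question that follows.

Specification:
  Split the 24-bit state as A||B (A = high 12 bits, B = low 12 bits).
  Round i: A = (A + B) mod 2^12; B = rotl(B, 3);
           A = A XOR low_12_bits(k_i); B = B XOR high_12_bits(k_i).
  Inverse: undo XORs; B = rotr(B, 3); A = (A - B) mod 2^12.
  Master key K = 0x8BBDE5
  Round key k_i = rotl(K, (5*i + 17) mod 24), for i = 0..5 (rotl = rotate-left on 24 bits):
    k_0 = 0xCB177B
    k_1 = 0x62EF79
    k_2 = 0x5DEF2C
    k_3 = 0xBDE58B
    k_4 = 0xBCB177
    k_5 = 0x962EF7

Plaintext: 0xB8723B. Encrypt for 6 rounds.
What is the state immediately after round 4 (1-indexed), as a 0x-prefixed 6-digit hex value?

s_0 = plaintext = 0xB8723B
s_1 = Round(s_0, k_0) = 0xAB9D68
s_2 = Round(s_1, k_1) = 0x758D68
s_3 = Round(s_2, k_2) = 0xBECE98
s_4 = Round(s_3, k_3) = 0xF0FF19
s_5 = Round(s_4, k_4) = 0xF5F304
s_6 = Round(s_5, k_5) = 0xC94143

0xF0FF19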